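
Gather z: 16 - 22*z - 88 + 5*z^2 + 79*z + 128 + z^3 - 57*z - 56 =z^3 + 5*z^2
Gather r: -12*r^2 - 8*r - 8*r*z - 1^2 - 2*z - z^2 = -12*r^2 + r*(-8*z - 8) - z^2 - 2*z - 1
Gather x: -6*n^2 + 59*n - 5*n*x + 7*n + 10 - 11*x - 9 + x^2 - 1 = -6*n^2 + 66*n + x^2 + x*(-5*n - 11)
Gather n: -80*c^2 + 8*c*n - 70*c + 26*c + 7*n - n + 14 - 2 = -80*c^2 - 44*c + n*(8*c + 6) + 12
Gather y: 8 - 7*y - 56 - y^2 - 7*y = -y^2 - 14*y - 48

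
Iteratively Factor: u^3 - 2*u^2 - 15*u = (u + 3)*(u^2 - 5*u) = (u - 5)*(u + 3)*(u)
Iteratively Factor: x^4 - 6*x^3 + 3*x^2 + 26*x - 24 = (x - 3)*(x^3 - 3*x^2 - 6*x + 8) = (x - 3)*(x + 2)*(x^2 - 5*x + 4) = (x - 3)*(x - 1)*(x + 2)*(x - 4)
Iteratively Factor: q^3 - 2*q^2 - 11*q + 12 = (q - 1)*(q^2 - q - 12) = (q - 4)*(q - 1)*(q + 3)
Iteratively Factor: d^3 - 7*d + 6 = (d + 3)*(d^2 - 3*d + 2) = (d - 1)*(d + 3)*(d - 2)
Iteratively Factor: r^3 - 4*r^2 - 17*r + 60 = (r - 5)*(r^2 + r - 12) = (r - 5)*(r + 4)*(r - 3)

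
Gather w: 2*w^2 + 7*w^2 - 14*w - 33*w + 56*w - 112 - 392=9*w^2 + 9*w - 504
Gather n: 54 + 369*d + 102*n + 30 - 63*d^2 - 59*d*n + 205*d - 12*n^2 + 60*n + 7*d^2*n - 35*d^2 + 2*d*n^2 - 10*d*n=-98*d^2 + 574*d + n^2*(2*d - 12) + n*(7*d^2 - 69*d + 162) + 84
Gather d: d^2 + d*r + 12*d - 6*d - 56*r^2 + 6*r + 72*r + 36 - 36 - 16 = d^2 + d*(r + 6) - 56*r^2 + 78*r - 16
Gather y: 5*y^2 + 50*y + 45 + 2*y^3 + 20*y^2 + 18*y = 2*y^3 + 25*y^2 + 68*y + 45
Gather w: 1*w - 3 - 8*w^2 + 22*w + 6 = -8*w^2 + 23*w + 3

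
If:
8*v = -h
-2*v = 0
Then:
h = 0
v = 0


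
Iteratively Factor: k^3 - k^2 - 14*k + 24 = (k - 2)*(k^2 + k - 12) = (k - 2)*(k + 4)*(k - 3)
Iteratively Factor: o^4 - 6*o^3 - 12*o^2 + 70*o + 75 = (o - 5)*(o^3 - o^2 - 17*o - 15) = (o - 5)^2*(o^2 + 4*o + 3) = (o - 5)^2*(o + 3)*(o + 1)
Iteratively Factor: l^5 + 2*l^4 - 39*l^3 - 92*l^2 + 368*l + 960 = (l - 5)*(l^4 + 7*l^3 - 4*l^2 - 112*l - 192) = (l - 5)*(l + 3)*(l^3 + 4*l^2 - 16*l - 64) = (l - 5)*(l + 3)*(l + 4)*(l^2 - 16) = (l - 5)*(l - 4)*(l + 3)*(l + 4)*(l + 4)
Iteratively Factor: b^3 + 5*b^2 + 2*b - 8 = (b + 2)*(b^2 + 3*b - 4) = (b + 2)*(b + 4)*(b - 1)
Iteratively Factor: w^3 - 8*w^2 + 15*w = (w - 5)*(w^2 - 3*w) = (w - 5)*(w - 3)*(w)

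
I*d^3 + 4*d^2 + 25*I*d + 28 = (d - 7*I)*(d + 4*I)*(I*d + 1)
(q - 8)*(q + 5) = q^2 - 3*q - 40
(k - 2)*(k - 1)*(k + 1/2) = k^3 - 5*k^2/2 + k/2 + 1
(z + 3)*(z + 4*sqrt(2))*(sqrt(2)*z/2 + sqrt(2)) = sqrt(2)*z^3/2 + 5*sqrt(2)*z^2/2 + 4*z^2 + 3*sqrt(2)*z + 20*z + 24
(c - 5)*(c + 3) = c^2 - 2*c - 15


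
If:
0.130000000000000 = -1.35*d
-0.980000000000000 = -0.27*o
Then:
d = -0.10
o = 3.63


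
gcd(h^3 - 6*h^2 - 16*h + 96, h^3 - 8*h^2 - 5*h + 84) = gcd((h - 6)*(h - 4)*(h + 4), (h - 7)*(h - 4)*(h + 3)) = h - 4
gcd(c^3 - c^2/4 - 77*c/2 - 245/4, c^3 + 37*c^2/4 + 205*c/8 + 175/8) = c^2 + 27*c/4 + 35/4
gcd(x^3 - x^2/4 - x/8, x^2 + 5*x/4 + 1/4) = x + 1/4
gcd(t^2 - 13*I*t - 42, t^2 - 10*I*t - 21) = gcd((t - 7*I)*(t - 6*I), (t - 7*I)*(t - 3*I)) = t - 7*I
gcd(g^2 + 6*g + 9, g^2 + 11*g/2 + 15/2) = g + 3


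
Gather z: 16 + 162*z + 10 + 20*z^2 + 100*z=20*z^2 + 262*z + 26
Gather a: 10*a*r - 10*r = 10*a*r - 10*r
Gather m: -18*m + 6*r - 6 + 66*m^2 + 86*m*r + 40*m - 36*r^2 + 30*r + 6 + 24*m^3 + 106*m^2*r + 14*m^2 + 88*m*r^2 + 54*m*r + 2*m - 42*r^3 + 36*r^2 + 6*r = 24*m^3 + m^2*(106*r + 80) + m*(88*r^2 + 140*r + 24) - 42*r^3 + 42*r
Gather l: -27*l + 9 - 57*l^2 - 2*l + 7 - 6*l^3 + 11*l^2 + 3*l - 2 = -6*l^3 - 46*l^2 - 26*l + 14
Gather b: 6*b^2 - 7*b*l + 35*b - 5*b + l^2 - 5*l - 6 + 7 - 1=6*b^2 + b*(30 - 7*l) + l^2 - 5*l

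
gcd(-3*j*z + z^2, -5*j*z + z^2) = z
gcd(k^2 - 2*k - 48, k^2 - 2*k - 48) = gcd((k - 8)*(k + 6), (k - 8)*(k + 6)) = k^2 - 2*k - 48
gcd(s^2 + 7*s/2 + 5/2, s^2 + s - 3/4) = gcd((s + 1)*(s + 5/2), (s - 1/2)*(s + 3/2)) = 1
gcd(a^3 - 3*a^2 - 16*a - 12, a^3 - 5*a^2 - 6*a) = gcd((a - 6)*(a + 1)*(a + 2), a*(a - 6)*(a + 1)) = a^2 - 5*a - 6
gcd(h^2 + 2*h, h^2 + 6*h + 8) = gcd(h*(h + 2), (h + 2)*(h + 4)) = h + 2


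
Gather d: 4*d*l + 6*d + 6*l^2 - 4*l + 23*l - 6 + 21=d*(4*l + 6) + 6*l^2 + 19*l + 15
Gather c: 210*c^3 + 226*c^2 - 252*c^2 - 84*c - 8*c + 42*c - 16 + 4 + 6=210*c^3 - 26*c^2 - 50*c - 6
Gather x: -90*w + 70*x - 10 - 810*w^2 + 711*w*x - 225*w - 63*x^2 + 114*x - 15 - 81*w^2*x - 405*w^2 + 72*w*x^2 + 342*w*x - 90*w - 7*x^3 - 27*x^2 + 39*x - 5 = -1215*w^2 - 405*w - 7*x^3 + x^2*(72*w - 90) + x*(-81*w^2 + 1053*w + 223) - 30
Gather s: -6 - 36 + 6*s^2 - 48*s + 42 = 6*s^2 - 48*s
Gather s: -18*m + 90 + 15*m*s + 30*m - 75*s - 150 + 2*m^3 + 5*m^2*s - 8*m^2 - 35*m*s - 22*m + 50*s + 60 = 2*m^3 - 8*m^2 - 10*m + s*(5*m^2 - 20*m - 25)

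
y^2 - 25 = (y - 5)*(y + 5)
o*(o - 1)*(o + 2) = o^3 + o^2 - 2*o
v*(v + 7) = v^2 + 7*v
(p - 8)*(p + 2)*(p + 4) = p^3 - 2*p^2 - 40*p - 64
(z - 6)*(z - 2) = z^2 - 8*z + 12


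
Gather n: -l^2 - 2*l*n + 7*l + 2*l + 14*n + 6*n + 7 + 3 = -l^2 + 9*l + n*(20 - 2*l) + 10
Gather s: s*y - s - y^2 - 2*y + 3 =s*(y - 1) - y^2 - 2*y + 3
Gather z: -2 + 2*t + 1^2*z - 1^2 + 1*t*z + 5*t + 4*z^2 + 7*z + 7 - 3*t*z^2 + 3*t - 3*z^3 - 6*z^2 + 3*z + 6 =10*t - 3*z^3 + z^2*(-3*t - 2) + z*(t + 11) + 10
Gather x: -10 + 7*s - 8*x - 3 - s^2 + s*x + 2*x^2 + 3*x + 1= -s^2 + 7*s + 2*x^2 + x*(s - 5) - 12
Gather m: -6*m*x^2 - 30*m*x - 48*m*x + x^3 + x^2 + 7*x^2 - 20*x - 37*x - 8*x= m*(-6*x^2 - 78*x) + x^3 + 8*x^2 - 65*x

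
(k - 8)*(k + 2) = k^2 - 6*k - 16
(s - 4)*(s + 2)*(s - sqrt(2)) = s^3 - 2*s^2 - sqrt(2)*s^2 - 8*s + 2*sqrt(2)*s + 8*sqrt(2)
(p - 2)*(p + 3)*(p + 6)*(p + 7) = p^4 + 14*p^3 + 49*p^2 - 36*p - 252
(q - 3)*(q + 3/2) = q^2 - 3*q/2 - 9/2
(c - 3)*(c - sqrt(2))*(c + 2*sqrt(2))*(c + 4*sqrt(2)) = c^4 - 3*c^3 + 5*sqrt(2)*c^3 - 15*sqrt(2)*c^2 + 4*c^2 - 16*sqrt(2)*c - 12*c + 48*sqrt(2)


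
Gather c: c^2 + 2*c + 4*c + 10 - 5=c^2 + 6*c + 5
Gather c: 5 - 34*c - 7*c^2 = -7*c^2 - 34*c + 5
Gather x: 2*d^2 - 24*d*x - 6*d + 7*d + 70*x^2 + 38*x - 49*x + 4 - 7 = 2*d^2 + d + 70*x^2 + x*(-24*d - 11) - 3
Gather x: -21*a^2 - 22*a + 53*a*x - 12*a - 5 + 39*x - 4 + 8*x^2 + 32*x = -21*a^2 - 34*a + 8*x^2 + x*(53*a + 71) - 9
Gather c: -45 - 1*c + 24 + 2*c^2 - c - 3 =2*c^2 - 2*c - 24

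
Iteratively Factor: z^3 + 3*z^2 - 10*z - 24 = (z - 3)*(z^2 + 6*z + 8) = (z - 3)*(z + 2)*(z + 4)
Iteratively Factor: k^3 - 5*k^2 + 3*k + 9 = (k - 3)*(k^2 - 2*k - 3) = (k - 3)^2*(k + 1)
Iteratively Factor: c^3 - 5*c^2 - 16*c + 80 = (c - 5)*(c^2 - 16) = (c - 5)*(c - 4)*(c + 4)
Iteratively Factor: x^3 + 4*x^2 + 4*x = (x)*(x^2 + 4*x + 4) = x*(x + 2)*(x + 2)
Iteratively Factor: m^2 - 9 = (m - 3)*(m + 3)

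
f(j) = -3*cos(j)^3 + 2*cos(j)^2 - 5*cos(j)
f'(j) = 9*sin(j)*cos(j)^2 - 4*sin(j)*cos(j) + 5*sin(j)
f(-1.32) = -1.16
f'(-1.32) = -4.42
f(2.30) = 5.11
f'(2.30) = 8.70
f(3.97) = 5.22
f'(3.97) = -8.71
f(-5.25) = -2.44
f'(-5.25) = 4.56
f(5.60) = -4.07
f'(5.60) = -4.62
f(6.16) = -5.92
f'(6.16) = -1.22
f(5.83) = -5.06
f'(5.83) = -3.80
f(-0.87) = -3.20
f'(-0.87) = -4.71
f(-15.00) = 6.27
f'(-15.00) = -8.61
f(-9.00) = 8.49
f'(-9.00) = -6.64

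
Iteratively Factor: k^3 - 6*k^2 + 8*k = (k)*(k^2 - 6*k + 8) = k*(k - 2)*(k - 4)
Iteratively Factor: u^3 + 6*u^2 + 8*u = (u)*(u^2 + 6*u + 8) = u*(u + 2)*(u + 4)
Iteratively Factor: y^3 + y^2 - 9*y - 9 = (y - 3)*(y^2 + 4*y + 3) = (y - 3)*(y + 1)*(y + 3)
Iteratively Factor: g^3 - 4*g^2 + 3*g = (g - 3)*(g^2 - g) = g*(g - 3)*(g - 1)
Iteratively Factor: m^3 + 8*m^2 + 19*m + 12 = (m + 4)*(m^2 + 4*m + 3) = (m + 3)*(m + 4)*(m + 1)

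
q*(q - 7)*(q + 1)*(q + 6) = q^4 - 43*q^2 - 42*q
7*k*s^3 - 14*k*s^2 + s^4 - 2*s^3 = s^2*(7*k + s)*(s - 2)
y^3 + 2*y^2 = y^2*(y + 2)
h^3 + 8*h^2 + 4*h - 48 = (h - 2)*(h + 4)*(h + 6)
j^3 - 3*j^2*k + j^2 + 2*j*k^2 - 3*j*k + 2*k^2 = (j + 1)*(j - 2*k)*(j - k)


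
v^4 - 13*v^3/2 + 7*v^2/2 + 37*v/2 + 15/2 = (v - 5)*(v - 3)*(v + 1/2)*(v + 1)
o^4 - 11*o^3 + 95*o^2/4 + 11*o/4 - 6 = (o - 8)*(o - 3)*(o - 1/2)*(o + 1/2)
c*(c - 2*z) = c^2 - 2*c*z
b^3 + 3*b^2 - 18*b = b*(b - 3)*(b + 6)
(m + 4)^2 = m^2 + 8*m + 16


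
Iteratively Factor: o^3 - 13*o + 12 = (o - 3)*(o^2 + 3*o - 4) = (o - 3)*(o + 4)*(o - 1)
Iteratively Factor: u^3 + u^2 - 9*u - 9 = (u - 3)*(u^2 + 4*u + 3) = (u - 3)*(u + 1)*(u + 3)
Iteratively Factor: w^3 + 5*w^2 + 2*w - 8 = (w - 1)*(w^2 + 6*w + 8) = (w - 1)*(w + 2)*(w + 4)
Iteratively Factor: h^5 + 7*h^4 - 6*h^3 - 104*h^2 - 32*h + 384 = (h + 4)*(h^4 + 3*h^3 - 18*h^2 - 32*h + 96) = (h + 4)^2*(h^3 - h^2 - 14*h + 24) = (h + 4)^3*(h^2 - 5*h + 6) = (h - 3)*(h + 4)^3*(h - 2)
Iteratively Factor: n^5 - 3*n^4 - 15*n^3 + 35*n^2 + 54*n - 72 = (n - 1)*(n^4 - 2*n^3 - 17*n^2 + 18*n + 72) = (n - 4)*(n - 1)*(n^3 + 2*n^2 - 9*n - 18) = (n - 4)*(n - 1)*(n + 2)*(n^2 - 9) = (n - 4)*(n - 1)*(n + 2)*(n + 3)*(n - 3)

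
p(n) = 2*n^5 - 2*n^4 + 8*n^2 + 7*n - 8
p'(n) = 10*n^4 - 8*n^3 + 16*n + 7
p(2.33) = 130.14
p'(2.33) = 237.81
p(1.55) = 28.42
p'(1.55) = 59.73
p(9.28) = 123561.14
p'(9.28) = 67925.84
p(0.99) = 6.75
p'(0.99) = 24.68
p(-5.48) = -11493.77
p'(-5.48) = 10254.10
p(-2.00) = -86.00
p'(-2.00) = 199.00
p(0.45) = -3.28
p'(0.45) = 13.88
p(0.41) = -3.82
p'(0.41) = 13.29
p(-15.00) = -1618313.00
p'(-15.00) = 533017.00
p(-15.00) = -1618313.00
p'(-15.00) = 533017.00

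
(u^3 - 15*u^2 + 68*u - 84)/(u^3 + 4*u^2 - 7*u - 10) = (u^2 - 13*u + 42)/(u^2 + 6*u + 5)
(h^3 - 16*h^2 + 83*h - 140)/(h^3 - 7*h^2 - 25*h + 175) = (h - 4)/(h + 5)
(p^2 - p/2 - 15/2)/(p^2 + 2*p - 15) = (p + 5/2)/(p + 5)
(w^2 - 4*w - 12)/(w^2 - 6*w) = (w + 2)/w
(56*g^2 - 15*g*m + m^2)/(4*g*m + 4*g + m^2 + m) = (56*g^2 - 15*g*m + m^2)/(4*g*m + 4*g + m^2 + m)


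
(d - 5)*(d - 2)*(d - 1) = d^3 - 8*d^2 + 17*d - 10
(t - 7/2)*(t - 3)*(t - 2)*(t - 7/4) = t^4 - 41*t^3/4 + 307*t^2/8 - 497*t/8 + 147/4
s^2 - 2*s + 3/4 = (s - 3/2)*(s - 1/2)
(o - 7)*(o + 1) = o^2 - 6*o - 7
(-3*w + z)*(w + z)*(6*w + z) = -18*w^3 - 15*w^2*z + 4*w*z^2 + z^3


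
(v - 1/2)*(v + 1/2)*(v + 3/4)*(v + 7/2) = v^4 + 17*v^3/4 + 19*v^2/8 - 17*v/16 - 21/32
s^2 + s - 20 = (s - 4)*(s + 5)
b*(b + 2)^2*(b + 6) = b^4 + 10*b^3 + 28*b^2 + 24*b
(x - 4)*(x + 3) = x^2 - x - 12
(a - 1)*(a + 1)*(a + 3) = a^3 + 3*a^2 - a - 3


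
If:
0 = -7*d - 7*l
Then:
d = -l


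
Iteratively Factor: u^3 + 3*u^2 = (u + 3)*(u^2) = u*(u + 3)*(u)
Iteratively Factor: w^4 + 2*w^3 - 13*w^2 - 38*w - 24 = (w + 3)*(w^3 - w^2 - 10*w - 8) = (w + 1)*(w + 3)*(w^2 - 2*w - 8) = (w - 4)*(w + 1)*(w + 3)*(w + 2)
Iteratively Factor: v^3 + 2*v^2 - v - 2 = (v + 2)*(v^2 - 1) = (v + 1)*(v + 2)*(v - 1)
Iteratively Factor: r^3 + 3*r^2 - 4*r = (r + 4)*(r^2 - r) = r*(r + 4)*(r - 1)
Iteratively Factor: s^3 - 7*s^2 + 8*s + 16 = (s - 4)*(s^2 - 3*s - 4) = (s - 4)^2*(s + 1)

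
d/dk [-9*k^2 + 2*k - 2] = 2 - 18*k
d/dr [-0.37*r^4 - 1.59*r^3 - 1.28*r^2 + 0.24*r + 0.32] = -1.48*r^3 - 4.77*r^2 - 2.56*r + 0.24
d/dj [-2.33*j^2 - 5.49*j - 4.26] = -4.66*j - 5.49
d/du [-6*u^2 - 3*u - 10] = -12*u - 3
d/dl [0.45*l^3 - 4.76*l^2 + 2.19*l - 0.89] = 1.35*l^2 - 9.52*l + 2.19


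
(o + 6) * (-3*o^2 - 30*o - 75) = -3*o^3 - 48*o^2 - 255*o - 450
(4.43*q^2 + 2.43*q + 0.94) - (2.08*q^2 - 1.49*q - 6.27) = 2.35*q^2 + 3.92*q + 7.21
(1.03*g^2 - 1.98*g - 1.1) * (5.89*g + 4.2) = 6.0667*g^3 - 7.3362*g^2 - 14.795*g - 4.62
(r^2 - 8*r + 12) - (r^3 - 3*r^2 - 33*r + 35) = -r^3 + 4*r^2 + 25*r - 23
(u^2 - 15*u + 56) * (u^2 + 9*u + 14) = u^4 - 6*u^3 - 65*u^2 + 294*u + 784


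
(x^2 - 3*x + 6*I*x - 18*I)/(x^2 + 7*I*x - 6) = (x - 3)/(x + I)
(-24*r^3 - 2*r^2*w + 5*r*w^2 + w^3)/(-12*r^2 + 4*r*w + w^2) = (12*r^2 + 7*r*w + w^2)/(6*r + w)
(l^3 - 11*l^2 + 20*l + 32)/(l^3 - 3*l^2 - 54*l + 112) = (l^2 - 3*l - 4)/(l^2 + 5*l - 14)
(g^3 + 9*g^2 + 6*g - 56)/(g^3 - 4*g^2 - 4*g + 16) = (g^2 + 11*g + 28)/(g^2 - 2*g - 8)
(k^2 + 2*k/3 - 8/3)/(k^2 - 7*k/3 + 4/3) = (k + 2)/(k - 1)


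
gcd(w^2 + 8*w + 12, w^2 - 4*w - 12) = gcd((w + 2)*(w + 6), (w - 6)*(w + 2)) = w + 2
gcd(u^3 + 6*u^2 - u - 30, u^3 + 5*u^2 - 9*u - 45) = u^2 + 8*u + 15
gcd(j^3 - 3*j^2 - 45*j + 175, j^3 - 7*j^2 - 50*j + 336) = j + 7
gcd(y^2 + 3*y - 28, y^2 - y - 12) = y - 4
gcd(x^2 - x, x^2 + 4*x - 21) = 1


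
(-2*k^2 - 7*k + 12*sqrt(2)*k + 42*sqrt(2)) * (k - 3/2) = -2*k^3 - 4*k^2 + 12*sqrt(2)*k^2 + 21*k/2 + 24*sqrt(2)*k - 63*sqrt(2)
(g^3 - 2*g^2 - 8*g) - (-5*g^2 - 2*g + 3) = g^3 + 3*g^2 - 6*g - 3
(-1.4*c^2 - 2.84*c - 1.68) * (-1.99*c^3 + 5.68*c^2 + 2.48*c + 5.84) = 2.786*c^5 - 2.3004*c^4 - 16.26*c^3 - 24.7616*c^2 - 20.752*c - 9.8112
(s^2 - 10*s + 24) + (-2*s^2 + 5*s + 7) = -s^2 - 5*s + 31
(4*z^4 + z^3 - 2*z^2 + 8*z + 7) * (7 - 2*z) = -8*z^5 + 26*z^4 + 11*z^3 - 30*z^2 + 42*z + 49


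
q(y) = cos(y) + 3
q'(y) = -sin(y)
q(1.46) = 3.11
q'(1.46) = -0.99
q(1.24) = 3.32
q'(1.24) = -0.95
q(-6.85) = 3.84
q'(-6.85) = 0.54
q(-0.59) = 3.83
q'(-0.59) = 0.56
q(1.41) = 3.16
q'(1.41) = -0.99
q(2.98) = 2.01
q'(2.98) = -0.16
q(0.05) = 4.00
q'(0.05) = -0.05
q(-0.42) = 3.91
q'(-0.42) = 0.41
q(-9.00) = 2.09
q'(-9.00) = 0.41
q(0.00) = 4.00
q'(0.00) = 0.00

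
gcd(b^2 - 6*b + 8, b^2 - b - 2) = b - 2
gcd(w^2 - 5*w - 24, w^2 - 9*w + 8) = w - 8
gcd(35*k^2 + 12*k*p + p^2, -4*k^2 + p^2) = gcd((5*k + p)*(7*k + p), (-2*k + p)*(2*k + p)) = 1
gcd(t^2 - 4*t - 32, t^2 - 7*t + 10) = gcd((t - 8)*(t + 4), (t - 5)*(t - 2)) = 1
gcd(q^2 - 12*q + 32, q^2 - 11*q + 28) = q - 4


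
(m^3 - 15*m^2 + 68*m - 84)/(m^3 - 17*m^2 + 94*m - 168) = (m - 2)/(m - 4)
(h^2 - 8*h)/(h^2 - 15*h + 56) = h/(h - 7)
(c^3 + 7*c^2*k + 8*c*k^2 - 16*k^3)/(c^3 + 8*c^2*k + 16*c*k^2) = (c - k)/c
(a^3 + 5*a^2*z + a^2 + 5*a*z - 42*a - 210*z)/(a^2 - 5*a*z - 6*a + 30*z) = (-a^2 - 5*a*z - 7*a - 35*z)/(-a + 5*z)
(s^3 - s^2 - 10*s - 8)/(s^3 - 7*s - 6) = (s - 4)/(s - 3)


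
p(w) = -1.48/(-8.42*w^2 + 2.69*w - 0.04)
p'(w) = -1.48*(16.84*w - 2.69)/(-8.42*w^2 + 2.69*w - 0.04)^2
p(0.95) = 0.29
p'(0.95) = -0.76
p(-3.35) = 0.01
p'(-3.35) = 0.01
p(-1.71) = 0.05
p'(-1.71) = 0.05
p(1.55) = 0.09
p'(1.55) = -0.13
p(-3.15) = 0.02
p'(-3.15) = 0.01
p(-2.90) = 0.02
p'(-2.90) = 0.01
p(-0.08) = 4.79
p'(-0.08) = 62.54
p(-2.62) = 0.02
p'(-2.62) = 0.02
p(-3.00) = 0.02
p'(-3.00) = 0.01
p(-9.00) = 0.00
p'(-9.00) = 0.00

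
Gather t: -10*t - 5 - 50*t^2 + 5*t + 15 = -50*t^2 - 5*t + 10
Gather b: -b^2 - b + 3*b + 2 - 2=-b^2 + 2*b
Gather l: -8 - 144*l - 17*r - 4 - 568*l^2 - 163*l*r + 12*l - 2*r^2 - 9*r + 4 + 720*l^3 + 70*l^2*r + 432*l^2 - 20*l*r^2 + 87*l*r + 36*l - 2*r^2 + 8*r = 720*l^3 + l^2*(70*r - 136) + l*(-20*r^2 - 76*r - 96) - 4*r^2 - 18*r - 8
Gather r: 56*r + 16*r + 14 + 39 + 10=72*r + 63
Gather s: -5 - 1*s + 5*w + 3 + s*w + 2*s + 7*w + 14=s*(w + 1) + 12*w + 12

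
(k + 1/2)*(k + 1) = k^2 + 3*k/2 + 1/2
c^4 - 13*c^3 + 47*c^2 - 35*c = c*(c - 7)*(c - 5)*(c - 1)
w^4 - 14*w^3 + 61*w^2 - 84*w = w*(w - 7)*(w - 4)*(w - 3)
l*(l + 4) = l^2 + 4*l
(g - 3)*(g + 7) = g^2 + 4*g - 21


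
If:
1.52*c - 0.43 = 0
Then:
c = 0.28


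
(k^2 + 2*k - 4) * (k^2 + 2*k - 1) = k^4 + 4*k^3 - k^2 - 10*k + 4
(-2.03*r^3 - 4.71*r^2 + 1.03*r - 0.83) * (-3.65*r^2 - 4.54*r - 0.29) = 7.4095*r^5 + 26.4077*r^4 + 18.2126*r^3 - 0.280800000000001*r^2 + 3.4695*r + 0.2407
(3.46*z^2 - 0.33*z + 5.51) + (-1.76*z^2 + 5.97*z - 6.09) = 1.7*z^2 + 5.64*z - 0.58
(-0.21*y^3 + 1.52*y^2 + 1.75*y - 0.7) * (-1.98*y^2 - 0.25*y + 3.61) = 0.4158*y^5 - 2.9571*y^4 - 4.6031*y^3 + 6.4357*y^2 + 6.4925*y - 2.527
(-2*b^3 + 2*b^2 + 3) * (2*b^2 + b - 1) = -4*b^5 + 2*b^4 + 4*b^3 + 4*b^2 + 3*b - 3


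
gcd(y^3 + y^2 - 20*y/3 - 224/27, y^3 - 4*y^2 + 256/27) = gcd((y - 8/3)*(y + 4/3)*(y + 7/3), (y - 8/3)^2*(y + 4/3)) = y^2 - 4*y/3 - 32/9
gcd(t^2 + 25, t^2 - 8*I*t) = 1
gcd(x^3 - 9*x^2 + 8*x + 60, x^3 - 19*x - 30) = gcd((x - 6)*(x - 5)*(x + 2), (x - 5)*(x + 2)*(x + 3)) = x^2 - 3*x - 10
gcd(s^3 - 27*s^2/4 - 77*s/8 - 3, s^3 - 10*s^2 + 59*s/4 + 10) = s^2 - 15*s/2 - 4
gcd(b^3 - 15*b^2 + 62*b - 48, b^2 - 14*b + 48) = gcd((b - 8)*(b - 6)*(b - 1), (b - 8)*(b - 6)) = b^2 - 14*b + 48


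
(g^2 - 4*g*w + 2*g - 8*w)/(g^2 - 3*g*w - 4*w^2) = (g + 2)/(g + w)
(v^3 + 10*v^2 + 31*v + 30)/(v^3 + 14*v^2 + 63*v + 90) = (v + 2)/(v + 6)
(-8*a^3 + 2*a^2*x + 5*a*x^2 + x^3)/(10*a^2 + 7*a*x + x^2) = (-4*a^2 + 3*a*x + x^2)/(5*a + x)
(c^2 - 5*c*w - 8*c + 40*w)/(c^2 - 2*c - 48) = (c - 5*w)/(c + 6)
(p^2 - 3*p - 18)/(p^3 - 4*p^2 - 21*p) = (p - 6)/(p*(p - 7))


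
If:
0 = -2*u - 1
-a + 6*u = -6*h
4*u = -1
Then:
No Solution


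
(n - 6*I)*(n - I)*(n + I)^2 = n^4 - 5*I*n^3 + 7*n^2 - 5*I*n + 6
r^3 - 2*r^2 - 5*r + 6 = (r - 3)*(r - 1)*(r + 2)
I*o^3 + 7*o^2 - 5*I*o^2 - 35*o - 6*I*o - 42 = (o - 6)*(o - 7*I)*(I*o + I)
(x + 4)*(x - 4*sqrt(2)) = x^2 - 4*sqrt(2)*x + 4*x - 16*sqrt(2)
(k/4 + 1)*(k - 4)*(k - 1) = k^3/4 - k^2/4 - 4*k + 4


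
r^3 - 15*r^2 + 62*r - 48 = (r - 8)*(r - 6)*(r - 1)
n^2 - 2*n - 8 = (n - 4)*(n + 2)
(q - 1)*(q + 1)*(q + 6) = q^3 + 6*q^2 - q - 6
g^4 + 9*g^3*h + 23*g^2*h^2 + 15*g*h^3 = g*(g + h)*(g + 3*h)*(g + 5*h)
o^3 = o^3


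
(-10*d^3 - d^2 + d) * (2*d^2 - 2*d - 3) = -20*d^5 + 18*d^4 + 34*d^3 + d^2 - 3*d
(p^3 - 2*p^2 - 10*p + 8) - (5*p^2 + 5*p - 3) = p^3 - 7*p^2 - 15*p + 11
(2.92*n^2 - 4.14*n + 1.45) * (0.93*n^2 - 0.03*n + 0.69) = 2.7156*n^4 - 3.9378*n^3 + 3.4875*n^2 - 2.9001*n + 1.0005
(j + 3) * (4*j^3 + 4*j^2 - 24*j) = 4*j^4 + 16*j^3 - 12*j^2 - 72*j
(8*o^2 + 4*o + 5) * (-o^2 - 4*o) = -8*o^4 - 36*o^3 - 21*o^2 - 20*o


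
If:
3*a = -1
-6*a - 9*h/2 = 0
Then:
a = -1/3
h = 4/9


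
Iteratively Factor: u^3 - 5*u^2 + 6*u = (u)*(u^2 - 5*u + 6) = u*(u - 3)*(u - 2)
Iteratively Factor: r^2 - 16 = (r + 4)*(r - 4)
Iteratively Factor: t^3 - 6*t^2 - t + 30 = (t - 3)*(t^2 - 3*t - 10) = (t - 3)*(t + 2)*(t - 5)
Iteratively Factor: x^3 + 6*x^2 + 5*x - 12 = (x + 3)*(x^2 + 3*x - 4) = (x + 3)*(x + 4)*(x - 1)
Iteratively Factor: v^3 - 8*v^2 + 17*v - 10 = (v - 1)*(v^2 - 7*v + 10) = (v - 5)*(v - 1)*(v - 2)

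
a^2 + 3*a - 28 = (a - 4)*(a + 7)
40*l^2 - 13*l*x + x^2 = (-8*l + x)*(-5*l + x)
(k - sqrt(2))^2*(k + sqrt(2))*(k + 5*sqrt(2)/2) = k^4 + 3*sqrt(2)*k^3/2 - 7*k^2 - 3*sqrt(2)*k + 10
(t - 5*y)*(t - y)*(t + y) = t^3 - 5*t^2*y - t*y^2 + 5*y^3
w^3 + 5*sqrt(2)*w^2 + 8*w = w*(w + sqrt(2))*(w + 4*sqrt(2))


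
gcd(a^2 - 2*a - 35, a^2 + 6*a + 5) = a + 5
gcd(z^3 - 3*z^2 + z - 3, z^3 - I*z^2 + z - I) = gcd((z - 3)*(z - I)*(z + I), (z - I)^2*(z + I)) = z^2 + 1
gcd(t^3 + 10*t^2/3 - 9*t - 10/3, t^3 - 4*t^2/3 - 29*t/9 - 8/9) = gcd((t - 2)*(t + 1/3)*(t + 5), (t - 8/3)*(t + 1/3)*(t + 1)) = t + 1/3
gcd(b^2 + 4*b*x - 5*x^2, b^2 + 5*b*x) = b + 5*x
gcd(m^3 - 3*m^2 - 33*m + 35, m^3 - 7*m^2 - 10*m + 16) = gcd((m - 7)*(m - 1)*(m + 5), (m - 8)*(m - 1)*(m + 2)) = m - 1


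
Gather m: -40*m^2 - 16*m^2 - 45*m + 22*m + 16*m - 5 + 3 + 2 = -56*m^2 - 7*m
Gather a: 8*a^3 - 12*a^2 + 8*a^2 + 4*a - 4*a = 8*a^3 - 4*a^2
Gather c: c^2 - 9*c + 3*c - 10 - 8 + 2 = c^2 - 6*c - 16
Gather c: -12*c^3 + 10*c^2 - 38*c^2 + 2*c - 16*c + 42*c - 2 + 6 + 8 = -12*c^3 - 28*c^2 + 28*c + 12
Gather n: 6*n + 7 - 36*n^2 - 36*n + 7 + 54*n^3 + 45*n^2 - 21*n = 54*n^3 + 9*n^2 - 51*n + 14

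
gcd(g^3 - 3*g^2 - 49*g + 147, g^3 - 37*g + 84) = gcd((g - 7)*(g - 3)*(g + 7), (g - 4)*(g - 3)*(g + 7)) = g^2 + 4*g - 21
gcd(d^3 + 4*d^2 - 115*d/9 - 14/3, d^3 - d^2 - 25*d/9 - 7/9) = d^2 - 2*d - 7/9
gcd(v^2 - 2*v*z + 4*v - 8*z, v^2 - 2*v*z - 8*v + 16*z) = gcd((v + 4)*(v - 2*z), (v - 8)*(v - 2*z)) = -v + 2*z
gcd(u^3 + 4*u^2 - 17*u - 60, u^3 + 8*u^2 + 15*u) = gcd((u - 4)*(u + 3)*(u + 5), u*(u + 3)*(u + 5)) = u^2 + 8*u + 15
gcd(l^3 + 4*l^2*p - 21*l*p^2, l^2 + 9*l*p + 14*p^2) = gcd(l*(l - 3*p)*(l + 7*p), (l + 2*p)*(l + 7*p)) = l + 7*p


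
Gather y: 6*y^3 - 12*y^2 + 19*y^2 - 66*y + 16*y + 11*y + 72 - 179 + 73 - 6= 6*y^3 + 7*y^2 - 39*y - 40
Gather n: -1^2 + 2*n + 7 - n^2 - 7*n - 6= -n^2 - 5*n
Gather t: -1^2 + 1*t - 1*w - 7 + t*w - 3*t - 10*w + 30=t*(w - 2) - 11*w + 22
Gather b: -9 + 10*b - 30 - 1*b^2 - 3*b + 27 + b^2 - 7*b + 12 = 0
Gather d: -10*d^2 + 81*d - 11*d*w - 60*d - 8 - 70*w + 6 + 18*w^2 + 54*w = -10*d^2 + d*(21 - 11*w) + 18*w^2 - 16*w - 2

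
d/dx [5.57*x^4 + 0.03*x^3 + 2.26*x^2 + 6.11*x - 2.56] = 22.28*x^3 + 0.09*x^2 + 4.52*x + 6.11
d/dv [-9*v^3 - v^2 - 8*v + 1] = -27*v^2 - 2*v - 8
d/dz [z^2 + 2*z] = 2*z + 2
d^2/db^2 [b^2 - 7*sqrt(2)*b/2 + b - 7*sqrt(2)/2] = 2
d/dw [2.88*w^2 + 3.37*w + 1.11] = 5.76*w + 3.37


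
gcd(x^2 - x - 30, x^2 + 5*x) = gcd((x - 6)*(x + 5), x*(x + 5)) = x + 5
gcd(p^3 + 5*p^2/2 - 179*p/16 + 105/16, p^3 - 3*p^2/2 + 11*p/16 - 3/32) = p - 3/4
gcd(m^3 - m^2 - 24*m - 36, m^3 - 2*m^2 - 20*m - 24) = m^2 - 4*m - 12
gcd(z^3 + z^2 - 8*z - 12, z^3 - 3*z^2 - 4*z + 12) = z^2 - z - 6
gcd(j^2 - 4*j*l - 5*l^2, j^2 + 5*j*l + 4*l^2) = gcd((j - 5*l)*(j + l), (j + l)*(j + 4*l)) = j + l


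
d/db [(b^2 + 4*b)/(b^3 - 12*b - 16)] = (-b^3 - 6*b^2 - 32)/(b^5 - 2*b^4 - 20*b^3 + 8*b^2 + 128*b + 128)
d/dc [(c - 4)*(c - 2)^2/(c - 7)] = (c - 2)*((c - 7)*(3*c - 10) - (c - 4)*(c - 2))/(c - 7)^2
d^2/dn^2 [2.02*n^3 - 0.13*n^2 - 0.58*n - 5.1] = 12.12*n - 0.26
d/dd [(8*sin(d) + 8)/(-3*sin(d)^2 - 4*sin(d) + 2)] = 24*(sin(d)^2 + 2*sin(d) + 2)*cos(d)/(3*sin(d)^2 + 4*sin(d) - 2)^2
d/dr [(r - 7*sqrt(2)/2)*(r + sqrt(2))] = 2*r - 5*sqrt(2)/2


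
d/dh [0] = 0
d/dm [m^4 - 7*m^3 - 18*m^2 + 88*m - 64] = 4*m^3 - 21*m^2 - 36*m + 88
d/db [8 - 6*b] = -6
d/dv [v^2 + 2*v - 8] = 2*v + 2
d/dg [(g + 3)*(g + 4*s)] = 2*g + 4*s + 3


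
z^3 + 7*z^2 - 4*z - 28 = (z - 2)*(z + 2)*(z + 7)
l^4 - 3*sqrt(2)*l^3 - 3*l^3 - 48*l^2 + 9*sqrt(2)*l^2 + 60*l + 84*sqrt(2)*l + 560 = (l - 7)*(l + 4)*(l - 5*sqrt(2))*(l + 2*sqrt(2))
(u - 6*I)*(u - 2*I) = u^2 - 8*I*u - 12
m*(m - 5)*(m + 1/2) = m^3 - 9*m^2/2 - 5*m/2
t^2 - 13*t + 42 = (t - 7)*(t - 6)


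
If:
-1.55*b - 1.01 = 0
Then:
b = -0.65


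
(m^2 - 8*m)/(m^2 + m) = (m - 8)/(m + 1)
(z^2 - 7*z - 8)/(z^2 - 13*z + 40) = (z + 1)/(z - 5)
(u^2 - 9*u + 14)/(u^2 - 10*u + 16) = (u - 7)/(u - 8)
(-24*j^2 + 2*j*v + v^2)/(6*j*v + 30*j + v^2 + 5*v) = (-4*j + v)/(v + 5)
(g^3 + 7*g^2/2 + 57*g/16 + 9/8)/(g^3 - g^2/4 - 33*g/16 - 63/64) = 4*(g + 2)/(4*g - 7)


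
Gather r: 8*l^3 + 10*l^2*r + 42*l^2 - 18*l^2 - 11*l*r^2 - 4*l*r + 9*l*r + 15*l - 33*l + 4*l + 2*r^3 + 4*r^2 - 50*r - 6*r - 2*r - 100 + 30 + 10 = 8*l^3 + 24*l^2 - 14*l + 2*r^3 + r^2*(4 - 11*l) + r*(10*l^2 + 5*l - 58) - 60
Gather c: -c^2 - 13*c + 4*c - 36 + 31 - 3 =-c^2 - 9*c - 8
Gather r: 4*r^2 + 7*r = 4*r^2 + 7*r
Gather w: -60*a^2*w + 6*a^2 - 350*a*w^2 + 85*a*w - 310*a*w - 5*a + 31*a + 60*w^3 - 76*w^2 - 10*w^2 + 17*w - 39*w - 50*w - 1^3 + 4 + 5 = 6*a^2 + 26*a + 60*w^3 + w^2*(-350*a - 86) + w*(-60*a^2 - 225*a - 72) + 8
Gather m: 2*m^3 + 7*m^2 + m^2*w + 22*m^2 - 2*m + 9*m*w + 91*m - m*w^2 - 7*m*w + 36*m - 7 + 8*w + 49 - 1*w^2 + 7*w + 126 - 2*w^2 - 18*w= 2*m^3 + m^2*(w + 29) + m*(-w^2 + 2*w + 125) - 3*w^2 - 3*w + 168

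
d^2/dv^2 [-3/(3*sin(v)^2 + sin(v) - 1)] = 3*(36*sin(v)^4 + 9*sin(v)^3 - 41*sin(v)^2 - 17*sin(v) - 8)/(3*sin(v)^2 + sin(v) - 1)^3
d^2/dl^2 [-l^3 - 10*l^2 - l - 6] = -6*l - 20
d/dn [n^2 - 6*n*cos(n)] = 6*n*sin(n) + 2*n - 6*cos(n)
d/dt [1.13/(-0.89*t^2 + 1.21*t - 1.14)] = (2.0114*t - 1.3673)/(0.89*t^2 - 1.21*t + 1.14)^2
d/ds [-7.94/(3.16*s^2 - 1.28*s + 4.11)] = (50.1808*s - 10.1632)/(3.16*s^2 - 1.28*s + 4.11)^2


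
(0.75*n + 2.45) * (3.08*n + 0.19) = 2.31*n^2 + 7.6885*n + 0.4655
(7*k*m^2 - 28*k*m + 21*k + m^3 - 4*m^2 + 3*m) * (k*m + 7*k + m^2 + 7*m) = 7*k^2*m^3 + 21*k^2*m^2 - 175*k^2*m + 147*k^2 + 8*k*m^4 + 24*k*m^3 - 200*k*m^2 + 168*k*m + m^5 + 3*m^4 - 25*m^3 + 21*m^2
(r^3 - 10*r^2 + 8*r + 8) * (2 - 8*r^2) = -8*r^5 + 80*r^4 - 62*r^3 - 84*r^2 + 16*r + 16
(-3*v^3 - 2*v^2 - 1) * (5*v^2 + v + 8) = -15*v^5 - 13*v^4 - 26*v^3 - 21*v^2 - v - 8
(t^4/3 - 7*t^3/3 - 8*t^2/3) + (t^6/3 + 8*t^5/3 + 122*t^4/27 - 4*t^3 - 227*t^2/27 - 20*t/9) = t^6/3 + 8*t^5/3 + 131*t^4/27 - 19*t^3/3 - 299*t^2/27 - 20*t/9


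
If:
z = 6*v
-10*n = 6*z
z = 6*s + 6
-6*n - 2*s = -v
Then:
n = 36/103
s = -113/103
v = -10/103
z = -60/103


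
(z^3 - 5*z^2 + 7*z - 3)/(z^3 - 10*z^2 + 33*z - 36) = (z^2 - 2*z + 1)/(z^2 - 7*z + 12)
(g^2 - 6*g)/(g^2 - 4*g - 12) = g/(g + 2)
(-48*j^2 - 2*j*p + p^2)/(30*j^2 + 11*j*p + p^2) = (-8*j + p)/(5*j + p)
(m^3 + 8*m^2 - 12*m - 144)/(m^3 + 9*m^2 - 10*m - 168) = (m + 6)/(m + 7)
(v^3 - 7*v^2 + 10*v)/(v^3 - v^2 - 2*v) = (v - 5)/(v + 1)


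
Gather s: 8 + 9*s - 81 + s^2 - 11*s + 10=s^2 - 2*s - 63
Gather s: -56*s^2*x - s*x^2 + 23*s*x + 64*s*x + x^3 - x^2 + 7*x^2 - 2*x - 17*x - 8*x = -56*s^2*x + s*(-x^2 + 87*x) + x^3 + 6*x^2 - 27*x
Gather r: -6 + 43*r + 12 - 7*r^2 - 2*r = -7*r^2 + 41*r + 6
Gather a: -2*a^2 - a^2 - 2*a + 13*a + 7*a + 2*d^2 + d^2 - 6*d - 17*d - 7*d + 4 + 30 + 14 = -3*a^2 + 18*a + 3*d^2 - 30*d + 48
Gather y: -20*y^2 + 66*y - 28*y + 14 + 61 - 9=-20*y^2 + 38*y + 66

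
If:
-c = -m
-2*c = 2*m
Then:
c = 0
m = 0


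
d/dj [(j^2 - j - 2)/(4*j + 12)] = (j^2 + 6*j - 1)/(4*(j^2 + 6*j + 9))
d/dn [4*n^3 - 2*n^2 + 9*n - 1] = 12*n^2 - 4*n + 9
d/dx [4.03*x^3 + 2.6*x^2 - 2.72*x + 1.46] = 12.09*x^2 + 5.2*x - 2.72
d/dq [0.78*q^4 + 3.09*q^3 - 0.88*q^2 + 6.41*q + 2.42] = 3.12*q^3 + 9.27*q^2 - 1.76*q + 6.41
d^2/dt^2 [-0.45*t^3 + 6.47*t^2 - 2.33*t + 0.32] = 12.94 - 2.7*t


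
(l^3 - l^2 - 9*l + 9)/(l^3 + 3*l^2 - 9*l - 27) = (l - 1)/(l + 3)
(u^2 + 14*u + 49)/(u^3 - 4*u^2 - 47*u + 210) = (u + 7)/(u^2 - 11*u + 30)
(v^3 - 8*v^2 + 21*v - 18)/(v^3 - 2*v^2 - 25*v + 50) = (v^2 - 6*v + 9)/(v^2 - 25)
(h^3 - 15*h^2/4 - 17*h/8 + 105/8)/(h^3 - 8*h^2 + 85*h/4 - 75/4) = (4*h + 7)/(2*(2*h - 5))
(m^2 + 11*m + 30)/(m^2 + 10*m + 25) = (m + 6)/(m + 5)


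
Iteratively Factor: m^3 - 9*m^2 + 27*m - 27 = (m - 3)*(m^2 - 6*m + 9) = (m - 3)^2*(m - 3)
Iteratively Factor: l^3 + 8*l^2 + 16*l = (l + 4)*(l^2 + 4*l) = l*(l + 4)*(l + 4)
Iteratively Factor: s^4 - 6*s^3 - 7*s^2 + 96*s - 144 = (s - 3)*(s^3 - 3*s^2 - 16*s + 48) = (s - 4)*(s - 3)*(s^2 + s - 12) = (s - 4)*(s - 3)^2*(s + 4)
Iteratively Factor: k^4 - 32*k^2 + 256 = (k - 4)*(k^3 + 4*k^2 - 16*k - 64) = (k - 4)*(k + 4)*(k^2 - 16) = (k - 4)^2*(k + 4)*(k + 4)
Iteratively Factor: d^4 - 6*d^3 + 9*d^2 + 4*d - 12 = (d + 1)*(d^3 - 7*d^2 + 16*d - 12) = (d - 2)*(d + 1)*(d^2 - 5*d + 6) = (d - 2)^2*(d + 1)*(d - 3)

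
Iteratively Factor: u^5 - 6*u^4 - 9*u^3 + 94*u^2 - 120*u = (u - 2)*(u^4 - 4*u^3 - 17*u^2 + 60*u) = u*(u - 2)*(u^3 - 4*u^2 - 17*u + 60) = u*(u - 3)*(u - 2)*(u^2 - u - 20) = u*(u - 3)*(u - 2)*(u + 4)*(u - 5)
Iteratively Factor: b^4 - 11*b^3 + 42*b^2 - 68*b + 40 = (b - 2)*(b^3 - 9*b^2 + 24*b - 20) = (b - 5)*(b - 2)*(b^2 - 4*b + 4) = (b - 5)*(b - 2)^2*(b - 2)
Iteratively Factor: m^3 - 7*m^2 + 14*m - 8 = (m - 1)*(m^2 - 6*m + 8) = (m - 2)*(m - 1)*(m - 4)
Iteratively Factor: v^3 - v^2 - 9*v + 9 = (v + 3)*(v^2 - 4*v + 3) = (v - 3)*(v + 3)*(v - 1)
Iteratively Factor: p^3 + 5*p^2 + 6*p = (p + 3)*(p^2 + 2*p) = p*(p + 3)*(p + 2)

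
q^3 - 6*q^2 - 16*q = q*(q - 8)*(q + 2)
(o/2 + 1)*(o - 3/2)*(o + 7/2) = o^3/2 + 2*o^2 - 5*o/8 - 21/4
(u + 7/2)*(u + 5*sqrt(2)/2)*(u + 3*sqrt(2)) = u^3 + 7*u^2/2 + 11*sqrt(2)*u^2/2 + 15*u + 77*sqrt(2)*u/4 + 105/2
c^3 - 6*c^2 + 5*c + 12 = (c - 4)*(c - 3)*(c + 1)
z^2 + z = z*(z + 1)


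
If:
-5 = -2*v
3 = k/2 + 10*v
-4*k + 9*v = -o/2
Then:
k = -44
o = -397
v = 5/2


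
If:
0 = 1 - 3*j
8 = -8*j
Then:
No Solution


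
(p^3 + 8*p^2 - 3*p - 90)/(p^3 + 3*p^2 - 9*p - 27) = (p^2 + 11*p + 30)/(p^2 + 6*p + 9)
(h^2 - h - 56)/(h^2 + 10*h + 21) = (h - 8)/(h + 3)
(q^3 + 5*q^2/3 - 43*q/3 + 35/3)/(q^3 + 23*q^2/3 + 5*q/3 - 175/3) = (q - 1)/(q + 5)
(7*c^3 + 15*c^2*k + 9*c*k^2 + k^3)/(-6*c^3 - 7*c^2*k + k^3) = (-7*c^2 - 8*c*k - k^2)/(6*c^2 + c*k - k^2)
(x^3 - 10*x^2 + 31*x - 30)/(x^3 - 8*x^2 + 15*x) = (x - 2)/x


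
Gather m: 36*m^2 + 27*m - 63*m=36*m^2 - 36*m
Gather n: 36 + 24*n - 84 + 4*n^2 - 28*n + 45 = 4*n^2 - 4*n - 3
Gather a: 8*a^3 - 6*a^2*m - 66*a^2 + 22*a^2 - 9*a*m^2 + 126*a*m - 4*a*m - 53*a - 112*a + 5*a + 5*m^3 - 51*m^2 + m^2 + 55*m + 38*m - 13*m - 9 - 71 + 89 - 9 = 8*a^3 + a^2*(-6*m - 44) + a*(-9*m^2 + 122*m - 160) + 5*m^3 - 50*m^2 + 80*m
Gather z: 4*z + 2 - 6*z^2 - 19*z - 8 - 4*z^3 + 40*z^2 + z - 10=-4*z^3 + 34*z^2 - 14*z - 16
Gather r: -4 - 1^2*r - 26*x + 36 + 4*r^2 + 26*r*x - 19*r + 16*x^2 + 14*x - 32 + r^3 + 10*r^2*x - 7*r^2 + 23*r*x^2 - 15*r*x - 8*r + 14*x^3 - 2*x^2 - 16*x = r^3 + r^2*(10*x - 3) + r*(23*x^2 + 11*x - 28) + 14*x^3 + 14*x^2 - 28*x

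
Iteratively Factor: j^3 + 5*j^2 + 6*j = (j + 3)*(j^2 + 2*j) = j*(j + 3)*(j + 2)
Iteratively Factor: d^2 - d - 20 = (d - 5)*(d + 4)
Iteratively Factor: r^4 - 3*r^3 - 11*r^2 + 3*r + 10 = (r + 1)*(r^3 - 4*r^2 - 7*r + 10) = (r - 5)*(r + 1)*(r^2 + r - 2) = (r - 5)*(r - 1)*(r + 1)*(r + 2)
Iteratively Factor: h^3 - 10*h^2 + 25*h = (h - 5)*(h^2 - 5*h) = h*(h - 5)*(h - 5)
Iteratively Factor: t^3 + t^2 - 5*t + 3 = (t + 3)*(t^2 - 2*t + 1) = (t - 1)*(t + 3)*(t - 1)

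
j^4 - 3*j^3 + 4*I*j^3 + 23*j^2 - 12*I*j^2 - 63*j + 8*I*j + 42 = (j - 2)*(j - 1)*(j - 3*I)*(j + 7*I)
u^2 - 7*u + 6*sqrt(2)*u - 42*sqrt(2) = (u - 7)*(u + 6*sqrt(2))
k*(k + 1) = k^2 + k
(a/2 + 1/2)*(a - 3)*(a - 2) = a^3/2 - 2*a^2 + a/2 + 3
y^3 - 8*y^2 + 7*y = y*(y - 7)*(y - 1)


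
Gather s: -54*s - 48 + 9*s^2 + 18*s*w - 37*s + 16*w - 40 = 9*s^2 + s*(18*w - 91) + 16*w - 88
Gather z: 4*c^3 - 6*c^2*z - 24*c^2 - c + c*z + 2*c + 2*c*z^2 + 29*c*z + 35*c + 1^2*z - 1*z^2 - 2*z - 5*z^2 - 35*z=4*c^3 - 24*c^2 + 36*c + z^2*(2*c - 6) + z*(-6*c^2 + 30*c - 36)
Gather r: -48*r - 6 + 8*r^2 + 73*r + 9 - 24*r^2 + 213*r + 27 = -16*r^2 + 238*r + 30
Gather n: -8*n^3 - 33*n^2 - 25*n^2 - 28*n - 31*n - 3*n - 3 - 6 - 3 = -8*n^3 - 58*n^2 - 62*n - 12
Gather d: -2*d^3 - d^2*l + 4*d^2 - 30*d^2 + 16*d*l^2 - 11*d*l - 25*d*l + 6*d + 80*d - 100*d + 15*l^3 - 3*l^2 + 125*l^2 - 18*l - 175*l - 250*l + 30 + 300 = -2*d^3 + d^2*(-l - 26) + d*(16*l^2 - 36*l - 14) + 15*l^3 + 122*l^2 - 443*l + 330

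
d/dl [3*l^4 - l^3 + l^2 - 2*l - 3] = 12*l^3 - 3*l^2 + 2*l - 2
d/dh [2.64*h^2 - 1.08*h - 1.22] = 5.28*h - 1.08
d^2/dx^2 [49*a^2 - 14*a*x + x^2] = 2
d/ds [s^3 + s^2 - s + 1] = 3*s^2 + 2*s - 1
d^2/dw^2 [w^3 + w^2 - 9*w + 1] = 6*w + 2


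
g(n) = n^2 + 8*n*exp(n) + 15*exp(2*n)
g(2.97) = 6170.97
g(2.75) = 4022.08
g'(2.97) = 12023.05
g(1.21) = 202.61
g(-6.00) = 35.88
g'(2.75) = 7815.54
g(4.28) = 80772.05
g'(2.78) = 8287.68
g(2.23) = 1468.20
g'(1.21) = 399.09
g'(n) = 8*n*exp(n) + 2*n + 30*exp(2*n) + 8*exp(n)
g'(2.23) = 2839.39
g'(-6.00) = -12.10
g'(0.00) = 38.00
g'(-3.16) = -7.00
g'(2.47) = 4526.24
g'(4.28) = 159620.43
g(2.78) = 4263.56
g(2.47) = 2336.27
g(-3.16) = 8.94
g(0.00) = 15.00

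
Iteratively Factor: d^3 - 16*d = (d - 4)*(d^2 + 4*d) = (d - 4)*(d + 4)*(d)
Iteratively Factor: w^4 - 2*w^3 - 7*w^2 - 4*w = (w + 1)*(w^3 - 3*w^2 - 4*w) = (w + 1)^2*(w^2 - 4*w) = (w - 4)*(w + 1)^2*(w)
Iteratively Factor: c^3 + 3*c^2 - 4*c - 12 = (c + 3)*(c^2 - 4) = (c + 2)*(c + 3)*(c - 2)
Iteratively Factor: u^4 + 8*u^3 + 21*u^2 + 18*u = (u + 3)*(u^3 + 5*u^2 + 6*u) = (u + 2)*(u + 3)*(u^2 + 3*u) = u*(u + 2)*(u + 3)*(u + 3)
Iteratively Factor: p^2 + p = (p)*(p + 1)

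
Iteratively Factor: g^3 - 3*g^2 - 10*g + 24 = (g - 4)*(g^2 + g - 6) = (g - 4)*(g - 2)*(g + 3)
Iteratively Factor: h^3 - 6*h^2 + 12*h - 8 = (h - 2)*(h^2 - 4*h + 4) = (h - 2)^2*(h - 2)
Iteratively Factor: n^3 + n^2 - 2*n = (n)*(n^2 + n - 2) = n*(n + 2)*(n - 1)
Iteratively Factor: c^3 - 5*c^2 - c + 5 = (c + 1)*(c^2 - 6*c + 5) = (c - 1)*(c + 1)*(c - 5)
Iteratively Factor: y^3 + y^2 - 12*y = (y + 4)*(y^2 - 3*y) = y*(y + 4)*(y - 3)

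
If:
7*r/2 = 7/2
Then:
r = 1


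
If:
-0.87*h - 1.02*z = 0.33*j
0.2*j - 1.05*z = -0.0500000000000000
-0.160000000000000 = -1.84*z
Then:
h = -0.18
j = 0.21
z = 0.09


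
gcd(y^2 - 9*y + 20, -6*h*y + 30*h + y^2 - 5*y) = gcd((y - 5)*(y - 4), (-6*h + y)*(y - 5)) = y - 5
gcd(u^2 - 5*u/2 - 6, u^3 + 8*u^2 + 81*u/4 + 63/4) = u + 3/2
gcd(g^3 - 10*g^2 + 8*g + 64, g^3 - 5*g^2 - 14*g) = g + 2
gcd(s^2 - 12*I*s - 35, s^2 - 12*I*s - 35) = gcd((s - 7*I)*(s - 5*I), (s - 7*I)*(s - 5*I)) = s^2 - 12*I*s - 35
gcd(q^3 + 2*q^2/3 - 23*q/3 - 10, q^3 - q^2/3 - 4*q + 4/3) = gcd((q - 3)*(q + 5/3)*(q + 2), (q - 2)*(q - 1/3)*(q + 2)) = q + 2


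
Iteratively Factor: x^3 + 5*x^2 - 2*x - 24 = (x + 3)*(x^2 + 2*x - 8) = (x - 2)*(x + 3)*(x + 4)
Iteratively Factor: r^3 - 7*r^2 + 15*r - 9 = (r - 3)*(r^2 - 4*r + 3) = (r - 3)^2*(r - 1)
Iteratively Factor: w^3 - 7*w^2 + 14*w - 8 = (w - 4)*(w^2 - 3*w + 2) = (w - 4)*(w - 2)*(w - 1)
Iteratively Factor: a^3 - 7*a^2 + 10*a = (a)*(a^2 - 7*a + 10) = a*(a - 5)*(a - 2)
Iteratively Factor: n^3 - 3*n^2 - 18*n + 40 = (n - 2)*(n^2 - n - 20) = (n - 2)*(n + 4)*(n - 5)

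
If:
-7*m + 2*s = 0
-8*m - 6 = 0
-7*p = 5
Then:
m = -3/4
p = -5/7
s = -21/8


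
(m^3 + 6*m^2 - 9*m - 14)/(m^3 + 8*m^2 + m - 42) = (m + 1)/(m + 3)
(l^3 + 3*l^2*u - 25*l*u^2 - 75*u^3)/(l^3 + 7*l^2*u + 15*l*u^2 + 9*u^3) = (l^2 - 25*u^2)/(l^2 + 4*l*u + 3*u^2)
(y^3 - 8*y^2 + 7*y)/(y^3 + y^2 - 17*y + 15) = y*(y - 7)/(y^2 + 2*y - 15)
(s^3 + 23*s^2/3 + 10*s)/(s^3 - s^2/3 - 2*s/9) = 3*(3*s^2 + 23*s + 30)/(9*s^2 - 3*s - 2)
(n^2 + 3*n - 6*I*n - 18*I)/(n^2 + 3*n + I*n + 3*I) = (n - 6*I)/(n + I)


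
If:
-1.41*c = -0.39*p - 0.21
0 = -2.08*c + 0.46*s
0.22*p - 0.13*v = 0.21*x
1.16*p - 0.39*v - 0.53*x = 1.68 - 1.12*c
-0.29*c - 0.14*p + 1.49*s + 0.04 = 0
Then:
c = -0.02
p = -0.61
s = -0.09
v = -33.44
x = 20.06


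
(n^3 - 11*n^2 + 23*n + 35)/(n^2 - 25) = (n^2 - 6*n - 7)/(n + 5)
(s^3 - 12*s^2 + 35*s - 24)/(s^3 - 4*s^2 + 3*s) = (s - 8)/s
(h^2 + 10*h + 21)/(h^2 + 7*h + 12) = (h + 7)/(h + 4)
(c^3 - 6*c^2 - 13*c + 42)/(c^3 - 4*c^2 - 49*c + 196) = (c^2 + c - 6)/(c^2 + 3*c - 28)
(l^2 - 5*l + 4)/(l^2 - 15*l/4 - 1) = 4*(l - 1)/(4*l + 1)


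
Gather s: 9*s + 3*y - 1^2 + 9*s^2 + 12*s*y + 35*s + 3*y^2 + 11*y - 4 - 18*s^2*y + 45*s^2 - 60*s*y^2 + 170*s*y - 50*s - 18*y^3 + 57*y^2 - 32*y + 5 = s^2*(54 - 18*y) + s*(-60*y^2 + 182*y - 6) - 18*y^3 + 60*y^2 - 18*y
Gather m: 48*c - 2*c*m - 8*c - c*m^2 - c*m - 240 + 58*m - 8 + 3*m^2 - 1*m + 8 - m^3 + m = 40*c - m^3 + m^2*(3 - c) + m*(58 - 3*c) - 240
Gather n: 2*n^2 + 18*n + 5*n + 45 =2*n^2 + 23*n + 45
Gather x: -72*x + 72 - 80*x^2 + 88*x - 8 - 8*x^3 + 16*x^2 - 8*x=-8*x^3 - 64*x^2 + 8*x + 64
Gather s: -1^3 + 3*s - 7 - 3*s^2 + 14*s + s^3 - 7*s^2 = s^3 - 10*s^2 + 17*s - 8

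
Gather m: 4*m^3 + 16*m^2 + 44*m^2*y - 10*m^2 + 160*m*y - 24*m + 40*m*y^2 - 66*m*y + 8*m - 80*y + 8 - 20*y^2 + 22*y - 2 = 4*m^3 + m^2*(44*y + 6) + m*(40*y^2 + 94*y - 16) - 20*y^2 - 58*y + 6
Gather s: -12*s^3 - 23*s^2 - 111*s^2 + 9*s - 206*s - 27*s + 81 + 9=-12*s^3 - 134*s^2 - 224*s + 90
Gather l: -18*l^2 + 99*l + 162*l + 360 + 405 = -18*l^2 + 261*l + 765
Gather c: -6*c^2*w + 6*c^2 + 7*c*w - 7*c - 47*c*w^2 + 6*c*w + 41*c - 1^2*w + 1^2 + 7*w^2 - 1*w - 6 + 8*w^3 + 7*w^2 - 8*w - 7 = c^2*(6 - 6*w) + c*(-47*w^2 + 13*w + 34) + 8*w^3 + 14*w^2 - 10*w - 12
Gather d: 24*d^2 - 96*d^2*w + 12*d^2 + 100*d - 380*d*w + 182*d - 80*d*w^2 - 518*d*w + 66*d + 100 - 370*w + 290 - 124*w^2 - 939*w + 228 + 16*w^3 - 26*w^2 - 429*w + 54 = d^2*(36 - 96*w) + d*(-80*w^2 - 898*w + 348) + 16*w^3 - 150*w^2 - 1738*w + 672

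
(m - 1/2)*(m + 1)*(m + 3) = m^3 + 7*m^2/2 + m - 3/2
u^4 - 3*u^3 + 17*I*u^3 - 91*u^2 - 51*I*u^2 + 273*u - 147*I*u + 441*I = (u - 3)*(u + 3*I)*(u + 7*I)^2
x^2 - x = x*(x - 1)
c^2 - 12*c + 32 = (c - 8)*(c - 4)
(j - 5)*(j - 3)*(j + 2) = j^3 - 6*j^2 - j + 30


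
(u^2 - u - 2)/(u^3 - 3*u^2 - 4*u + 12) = (u + 1)/(u^2 - u - 6)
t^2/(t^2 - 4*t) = t/(t - 4)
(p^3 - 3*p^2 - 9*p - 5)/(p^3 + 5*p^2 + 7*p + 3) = (p - 5)/(p + 3)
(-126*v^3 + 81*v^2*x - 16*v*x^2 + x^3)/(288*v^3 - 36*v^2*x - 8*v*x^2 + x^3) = (21*v^2 - 10*v*x + x^2)/(-48*v^2 - 2*v*x + x^2)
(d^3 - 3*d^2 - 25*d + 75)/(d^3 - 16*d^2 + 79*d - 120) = (d + 5)/(d - 8)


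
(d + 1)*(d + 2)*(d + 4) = d^3 + 7*d^2 + 14*d + 8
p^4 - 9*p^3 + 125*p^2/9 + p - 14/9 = (p - 7)*(p - 2)*(p - 1/3)*(p + 1/3)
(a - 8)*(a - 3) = a^2 - 11*a + 24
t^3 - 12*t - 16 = (t - 4)*(t + 2)^2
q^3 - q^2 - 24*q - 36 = (q - 6)*(q + 2)*(q + 3)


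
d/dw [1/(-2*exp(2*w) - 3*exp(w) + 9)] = (4*exp(w) + 3)*exp(w)/(2*exp(2*w) + 3*exp(w) - 9)^2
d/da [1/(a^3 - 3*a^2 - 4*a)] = (-3*a^2 + 6*a + 4)/(a^2*(-a^2 + 3*a + 4)^2)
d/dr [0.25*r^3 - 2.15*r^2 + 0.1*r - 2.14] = 0.75*r^2 - 4.3*r + 0.1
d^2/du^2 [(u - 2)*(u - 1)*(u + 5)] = 6*u + 4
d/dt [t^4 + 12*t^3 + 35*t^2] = 2*t*(2*t^2 + 18*t + 35)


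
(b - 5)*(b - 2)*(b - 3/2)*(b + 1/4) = b^4 - 33*b^3/4 + 147*b^2/8 - 79*b/8 - 15/4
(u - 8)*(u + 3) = u^2 - 5*u - 24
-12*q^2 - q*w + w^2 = (-4*q + w)*(3*q + w)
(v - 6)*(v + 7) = v^2 + v - 42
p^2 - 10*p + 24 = (p - 6)*(p - 4)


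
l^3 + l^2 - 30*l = l*(l - 5)*(l + 6)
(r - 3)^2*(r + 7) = r^3 + r^2 - 33*r + 63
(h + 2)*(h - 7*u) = h^2 - 7*h*u + 2*h - 14*u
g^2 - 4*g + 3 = (g - 3)*(g - 1)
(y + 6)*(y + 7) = y^2 + 13*y + 42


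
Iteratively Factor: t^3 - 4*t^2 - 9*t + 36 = (t - 4)*(t^2 - 9) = (t - 4)*(t - 3)*(t + 3)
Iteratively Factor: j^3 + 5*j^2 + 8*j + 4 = (j + 1)*(j^2 + 4*j + 4) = (j + 1)*(j + 2)*(j + 2)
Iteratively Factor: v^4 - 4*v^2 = (v - 2)*(v^3 + 2*v^2) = v*(v - 2)*(v^2 + 2*v) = v*(v - 2)*(v + 2)*(v)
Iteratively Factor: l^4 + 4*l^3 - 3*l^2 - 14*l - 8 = (l - 2)*(l^3 + 6*l^2 + 9*l + 4) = (l - 2)*(l + 1)*(l^2 + 5*l + 4) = (l - 2)*(l + 1)^2*(l + 4)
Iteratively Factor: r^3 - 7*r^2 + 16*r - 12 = (r - 2)*(r^2 - 5*r + 6) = (r - 3)*(r - 2)*(r - 2)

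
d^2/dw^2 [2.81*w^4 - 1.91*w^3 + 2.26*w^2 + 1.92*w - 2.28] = 33.72*w^2 - 11.46*w + 4.52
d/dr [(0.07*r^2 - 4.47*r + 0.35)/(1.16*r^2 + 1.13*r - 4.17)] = (5.2643*r^2 - 1.3958*r + 18.2444)/(1.3456*r^4 + 2.6216*r^3 - 8.3975*r^2 - 9.4242*r + 17.3889)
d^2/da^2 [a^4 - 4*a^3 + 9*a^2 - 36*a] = 12*a^2 - 24*a + 18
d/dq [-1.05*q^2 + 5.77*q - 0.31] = 5.77 - 2.1*q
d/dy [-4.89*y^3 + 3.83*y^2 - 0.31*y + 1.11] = -14.67*y^2 + 7.66*y - 0.31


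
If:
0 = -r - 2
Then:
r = -2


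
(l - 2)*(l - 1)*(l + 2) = l^3 - l^2 - 4*l + 4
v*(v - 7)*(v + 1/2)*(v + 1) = v^4 - 11*v^3/2 - 10*v^2 - 7*v/2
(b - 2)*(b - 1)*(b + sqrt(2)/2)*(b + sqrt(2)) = b^4 - 3*b^3 + 3*sqrt(2)*b^3/2 - 9*sqrt(2)*b^2/2 + 3*b^2 - 3*b + 3*sqrt(2)*b + 2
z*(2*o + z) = 2*o*z + z^2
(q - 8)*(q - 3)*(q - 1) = q^3 - 12*q^2 + 35*q - 24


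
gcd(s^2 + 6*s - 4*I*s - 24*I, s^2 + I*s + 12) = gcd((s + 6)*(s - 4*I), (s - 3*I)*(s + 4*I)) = 1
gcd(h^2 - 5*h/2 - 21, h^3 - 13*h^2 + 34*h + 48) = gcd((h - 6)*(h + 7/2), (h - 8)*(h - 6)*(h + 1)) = h - 6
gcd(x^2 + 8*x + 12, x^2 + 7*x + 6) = x + 6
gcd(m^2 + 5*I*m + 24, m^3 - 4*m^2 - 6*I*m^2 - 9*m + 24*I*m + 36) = m - 3*I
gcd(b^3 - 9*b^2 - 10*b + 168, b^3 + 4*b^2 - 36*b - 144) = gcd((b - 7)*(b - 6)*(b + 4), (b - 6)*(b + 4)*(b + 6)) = b^2 - 2*b - 24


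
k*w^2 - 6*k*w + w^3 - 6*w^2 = w*(k + w)*(w - 6)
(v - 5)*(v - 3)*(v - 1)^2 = v^4 - 10*v^3 + 32*v^2 - 38*v + 15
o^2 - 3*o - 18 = (o - 6)*(o + 3)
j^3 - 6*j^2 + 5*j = j*(j - 5)*(j - 1)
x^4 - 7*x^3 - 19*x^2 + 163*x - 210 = (x - 7)*(x - 3)*(x - 2)*(x + 5)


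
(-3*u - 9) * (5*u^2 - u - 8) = -15*u^3 - 42*u^2 + 33*u + 72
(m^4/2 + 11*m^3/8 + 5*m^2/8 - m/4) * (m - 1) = m^5/2 + 7*m^4/8 - 3*m^3/4 - 7*m^2/8 + m/4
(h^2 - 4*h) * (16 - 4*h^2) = -4*h^4 + 16*h^3 + 16*h^2 - 64*h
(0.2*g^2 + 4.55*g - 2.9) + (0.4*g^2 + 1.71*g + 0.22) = 0.6*g^2 + 6.26*g - 2.68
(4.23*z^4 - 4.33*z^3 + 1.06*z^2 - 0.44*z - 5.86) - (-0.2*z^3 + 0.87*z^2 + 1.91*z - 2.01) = 4.23*z^4 - 4.13*z^3 + 0.19*z^2 - 2.35*z - 3.85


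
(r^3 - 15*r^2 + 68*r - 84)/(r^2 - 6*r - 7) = (r^2 - 8*r + 12)/(r + 1)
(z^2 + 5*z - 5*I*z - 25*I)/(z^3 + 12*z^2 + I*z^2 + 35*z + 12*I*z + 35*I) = (z - 5*I)/(z^2 + z*(7 + I) + 7*I)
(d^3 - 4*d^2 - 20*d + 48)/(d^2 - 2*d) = d - 2 - 24/d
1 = 1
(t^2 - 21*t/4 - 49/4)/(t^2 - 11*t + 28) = (t + 7/4)/(t - 4)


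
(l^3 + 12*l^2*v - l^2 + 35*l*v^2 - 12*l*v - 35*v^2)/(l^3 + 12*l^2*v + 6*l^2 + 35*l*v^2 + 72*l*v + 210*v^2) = (l - 1)/(l + 6)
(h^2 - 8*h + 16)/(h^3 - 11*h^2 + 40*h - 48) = 1/(h - 3)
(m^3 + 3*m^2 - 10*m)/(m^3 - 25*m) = (m - 2)/(m - 5)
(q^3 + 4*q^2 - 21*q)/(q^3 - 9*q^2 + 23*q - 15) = q*(q + 7)/(q^2 - 6*q + 5)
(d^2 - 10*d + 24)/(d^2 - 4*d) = (d - 6)/d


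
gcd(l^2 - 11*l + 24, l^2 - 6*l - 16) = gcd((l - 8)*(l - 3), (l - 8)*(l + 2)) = l - 8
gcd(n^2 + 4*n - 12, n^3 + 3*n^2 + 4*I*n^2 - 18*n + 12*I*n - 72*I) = n + 6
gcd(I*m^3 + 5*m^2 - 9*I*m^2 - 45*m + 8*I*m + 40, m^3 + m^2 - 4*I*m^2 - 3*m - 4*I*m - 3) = 1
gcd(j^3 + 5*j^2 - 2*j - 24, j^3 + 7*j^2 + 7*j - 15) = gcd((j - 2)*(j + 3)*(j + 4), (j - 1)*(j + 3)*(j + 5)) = j + 3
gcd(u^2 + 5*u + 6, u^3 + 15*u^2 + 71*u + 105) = u + 3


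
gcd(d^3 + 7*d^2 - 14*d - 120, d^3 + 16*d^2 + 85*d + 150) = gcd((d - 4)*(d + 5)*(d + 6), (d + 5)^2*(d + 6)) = d^2 + 11*d + 30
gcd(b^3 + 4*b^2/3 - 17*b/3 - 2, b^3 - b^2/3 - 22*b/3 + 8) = b^2 + b - 6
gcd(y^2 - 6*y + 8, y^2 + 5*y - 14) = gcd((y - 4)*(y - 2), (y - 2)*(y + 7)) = y - 2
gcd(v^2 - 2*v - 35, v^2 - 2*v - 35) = v^2 - 2*v - 35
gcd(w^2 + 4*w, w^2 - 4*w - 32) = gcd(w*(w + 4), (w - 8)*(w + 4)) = w + 4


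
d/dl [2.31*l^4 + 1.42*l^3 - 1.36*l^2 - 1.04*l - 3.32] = 9.24*l^3 + 4.26*l^2 - 2.72*l - 1.04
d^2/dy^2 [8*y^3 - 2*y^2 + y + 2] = 48*y - 4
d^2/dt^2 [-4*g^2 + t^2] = 2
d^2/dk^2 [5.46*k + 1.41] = 0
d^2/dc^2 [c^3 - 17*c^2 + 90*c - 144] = 6*c - 34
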